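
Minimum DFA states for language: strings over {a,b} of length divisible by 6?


Track length mod 6: states 0..5, accept at 0
Minimal DFA: 6 states


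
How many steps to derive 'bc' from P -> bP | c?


Derivation: P => bP => bc
Steps: 2


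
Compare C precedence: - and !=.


'-' is additive (level 9); '!=' is equality (level 6)
Higher level binds tighter
'-' has higher precedence than '!='


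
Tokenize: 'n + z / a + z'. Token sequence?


Scan left to right, longest-match per lexeme
Tokens: ID(n), OP(+), ID(z), OP(/), ID(a), OP(+), ID(z)


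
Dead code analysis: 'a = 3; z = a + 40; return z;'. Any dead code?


a is read by z's definition; z is returned
No dead code


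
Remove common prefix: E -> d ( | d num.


Common prefix: 'd'
Factored: E -> d E', E' -> ( | num


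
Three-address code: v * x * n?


Break into single-operator statements:
t1 = v * x
t2 = t1 * n


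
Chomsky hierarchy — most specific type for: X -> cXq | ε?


Single nonterminal LHS, but c^n q^n is not regular
Classification: Type 2 (Context-Free)


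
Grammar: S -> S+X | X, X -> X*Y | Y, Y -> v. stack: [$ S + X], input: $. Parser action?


handle 'S+X' on top; lookahead ∈ FOLLOW(S) = {+, $}
Action: reduce (S -> S+X)


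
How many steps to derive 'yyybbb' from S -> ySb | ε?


Derivation: S => ySb => yySbb => yyySbbb => yyybbb
Steps: 4


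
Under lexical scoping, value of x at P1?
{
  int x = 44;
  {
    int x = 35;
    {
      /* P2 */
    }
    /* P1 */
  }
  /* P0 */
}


x declared in the same block as P1
x = 35


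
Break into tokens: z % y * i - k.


Scan left to right, longest-match per lexeme
Tokens: ID(z), OP(%), ID(y), OP(*), ID(i), OP(-), ID(k)


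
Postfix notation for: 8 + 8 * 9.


* has higher precedence, evaluate 8*9 first
Postfix: 8 8 9 * +


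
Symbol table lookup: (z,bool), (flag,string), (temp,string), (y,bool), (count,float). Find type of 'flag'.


Lookup 'flag' → type string


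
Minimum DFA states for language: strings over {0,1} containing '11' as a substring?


KMP-style automaton: 2 progress states + 1 absorbing accept = 3
Minimal DFA: 3 states


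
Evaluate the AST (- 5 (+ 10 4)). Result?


Evaluate inner: (+ 10 4) = 14
Evaluate root: (- 5 14) = -9
Result: -9


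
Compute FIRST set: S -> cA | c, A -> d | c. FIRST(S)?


Per alternative of S: FIRST(cA) = {c}; FIRST(c) = {c}
FIRST(S) = {c}


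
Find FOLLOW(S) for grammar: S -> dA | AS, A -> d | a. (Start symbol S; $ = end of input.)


$ ∈ FOLLOW(S). For each A -> αBβ: add FIRST(β)\{ε} to FOLLOW(B); if β nullable, add FOLLOW(A).
FOLLOW(S) = {$}


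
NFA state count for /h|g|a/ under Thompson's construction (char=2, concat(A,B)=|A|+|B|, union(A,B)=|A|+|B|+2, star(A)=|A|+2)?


Syntax tree has 3 char leaf(s), 2 union(s), 0 star(s)
chars contribute 3×2 = 6; each union adds +2; each star adds +2
Total: 6 + 4 + 0 = 10 states


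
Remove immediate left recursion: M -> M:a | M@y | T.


Left-recursive alternatives: M:a, M@y; non-recursive: T
Introduce M': M -> TM', M' -> :aM' | @yM' | ε


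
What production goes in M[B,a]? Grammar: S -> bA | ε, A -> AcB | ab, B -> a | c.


For [B, a]: 'a' ∈ FIRST(a)
Entry: B -> a


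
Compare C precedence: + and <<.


'+' is additive (level 9); '<<' is shift (level 8)
Higher level binds tighter
'+' has higher precedence than '<<'


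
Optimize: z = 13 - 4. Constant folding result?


13 - 4 = 9 at compile time
Optimized: z = 9


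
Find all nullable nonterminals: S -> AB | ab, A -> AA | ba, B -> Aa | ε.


A nonterminal is nullable iff some alternative derives ε (directly, or every symbol in it is nullable)
Nullable: {B}


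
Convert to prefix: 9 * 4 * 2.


left-to-right (same/higher precedence on left): tree is (* (* 9 4) 2)
Prefix: * * 9 4 2


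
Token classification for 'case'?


Pattern: reserved word
Type: KEYWORD


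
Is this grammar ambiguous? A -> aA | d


right-linear, alternatives start with distinct terminals 'a' vs 'd': unique leftmost derivation
Unambiguous


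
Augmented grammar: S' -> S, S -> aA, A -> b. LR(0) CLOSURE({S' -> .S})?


Start: S' -> .S
For each item with dot before a nonterminal B, add B -> .γ for every B-production
Closure: [S' -> .S, S -> .aA]


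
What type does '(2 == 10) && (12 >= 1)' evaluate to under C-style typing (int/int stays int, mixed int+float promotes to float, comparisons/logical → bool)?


Operand types: bool && bool
Rule: logical operators take bool operands and yield bool
Result type: bool


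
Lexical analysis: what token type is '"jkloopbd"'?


Pattern: double-quoted sequence
Type: STRING_LITERAL


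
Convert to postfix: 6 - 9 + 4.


Left to right (same or higher precedence on left)
Postfix: 6 9 - 4 +


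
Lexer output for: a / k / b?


Scan left to right, longest-match per lexeme
Tokens: ID(a), OP(/), ID(k), OP(/), ID(b)


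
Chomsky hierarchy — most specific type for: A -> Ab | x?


Left-linear: every RHS is a terminal or one nonterminal followed by a terminal
Classification: Type 3 (Regular)


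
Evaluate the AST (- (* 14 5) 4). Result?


Evaluate inner: (* 14 5) = 70
Evaluate root: (- 70 4) = 66
Result: 66


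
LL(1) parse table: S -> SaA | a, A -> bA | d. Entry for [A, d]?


For [A, d]: 'd' ∈ FIRST(d)
Entry: A -> d


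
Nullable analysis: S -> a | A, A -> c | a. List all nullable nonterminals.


A nonterminal is nullable iff some alternative derives ε (directly, or every symbol in it is nullable)
Nullable: {}


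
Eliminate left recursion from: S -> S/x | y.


Left-recursive alternatives: S/x; non-recursive: y
Introduce S': S -> yS', S' -> /xS' | ε


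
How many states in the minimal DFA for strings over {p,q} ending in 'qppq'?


Track the longest suffix of input matching a prefix of 'qppq': 5 classes (prefixes of length 0..4)
Minimal DFA: 5 states


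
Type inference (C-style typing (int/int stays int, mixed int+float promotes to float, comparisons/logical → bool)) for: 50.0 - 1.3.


Operand types: float - float
Rule: mixed int/float promotes to float; int/int stays int
Result type: float


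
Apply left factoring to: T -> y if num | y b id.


Common prefix: 'y'
Factored: T -> y T', T' -> if num | b id


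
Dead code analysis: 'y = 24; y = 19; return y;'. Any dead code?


first assignment to y is overwritten before any read
Dead: 'y = 24'


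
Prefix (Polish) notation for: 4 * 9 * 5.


left-to-right (same/higher precedence on left): tree is (* (* 4 9) 5)
Prefix: * * 4 9 5


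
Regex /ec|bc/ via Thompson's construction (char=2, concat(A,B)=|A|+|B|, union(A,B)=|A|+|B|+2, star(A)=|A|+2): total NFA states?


Syntax tree has 4 char leaf(s), 1 union(s), 0 star(s)
chars contribute 4×2 = 8; each union adds +2; each star adds +2
Total: 8 + 2 + 0 = 10 states


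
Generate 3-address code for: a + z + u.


Break into single-operator statements:
t1 = a + z
t2 = t1 + u


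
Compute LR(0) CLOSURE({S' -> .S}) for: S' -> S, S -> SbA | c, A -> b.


Start: S' -> .S
For each item with dot before a nonterminal B, add B -> .γ for every B-production
Closure: [S' -> .S, S -> .SbA, S -> .c]


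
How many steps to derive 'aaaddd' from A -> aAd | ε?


Derivation: A => aAd => aaAdd => aaaAddd => aaaddd
Steps: 4


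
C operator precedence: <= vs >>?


'>>' is shift (level 8); '<=' is relational (level 7)
Higher level binds tighter
'>>' has higher precedence than '<='


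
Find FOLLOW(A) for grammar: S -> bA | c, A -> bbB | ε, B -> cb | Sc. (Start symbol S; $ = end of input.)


$ ∈ FOLLOW(S). For each A -> αBβ: add FIRST(β)\{ε} to FOLLOW(B); if β nullable, add FOLLOW(A).
FOLLOW(A) = {$, c}


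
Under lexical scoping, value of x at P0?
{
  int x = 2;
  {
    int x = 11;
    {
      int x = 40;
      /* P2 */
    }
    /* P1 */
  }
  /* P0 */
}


x declared in the same block as P0
x = 2


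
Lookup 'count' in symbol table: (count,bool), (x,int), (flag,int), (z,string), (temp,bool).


Lookup 'count' → type bool


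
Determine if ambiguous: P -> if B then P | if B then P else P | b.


dangling else: 'if B then if B then b else b' parses two ways
Ambiguous


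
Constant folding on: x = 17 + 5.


17 + 5 = 22 at compile time
Optimized: x = 22


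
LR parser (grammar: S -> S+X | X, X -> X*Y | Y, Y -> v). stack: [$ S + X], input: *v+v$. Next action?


'*' can extend X; shift to build X -> X*Y
Action: shift


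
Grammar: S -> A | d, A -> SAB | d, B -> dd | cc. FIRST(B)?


Per alternative of B: FIRST(dd) = {d}; FIRST(cc) = {c}
FIRST(B) = {c, d}


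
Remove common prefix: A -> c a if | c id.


Common prefix: 'c'
Factored: A -> c A', A' -> a if | id


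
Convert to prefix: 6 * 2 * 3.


left-to-right (same/higher precedence on left): tree is (* (* 6 2) 3)
Prefix: * * 6 2 3


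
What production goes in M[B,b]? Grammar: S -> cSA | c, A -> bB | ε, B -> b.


For [B, b]: 'b' ∈ FIRST(b)
Entry: B -> b


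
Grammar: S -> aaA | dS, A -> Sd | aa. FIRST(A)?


Per alternative of A: FIRST(Sd) = {a, d}; FIRST(aa) = {a}
FIRST(A) = {a, d}


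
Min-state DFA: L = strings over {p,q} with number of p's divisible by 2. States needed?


Track (count of p) mod 2: states 0..1, accept at 0
Minimal DFA: 2 states


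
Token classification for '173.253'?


Pattern: digits with a decimal point
Type: FLOAT_LITERAL


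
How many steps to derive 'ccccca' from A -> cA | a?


Derivation: A => cA => ccA => cccA => ccccA => cccccA => ccccca
Steps: 6


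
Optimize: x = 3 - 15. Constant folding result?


3 - 15 = -12 at compile time
Optimized: x = -12


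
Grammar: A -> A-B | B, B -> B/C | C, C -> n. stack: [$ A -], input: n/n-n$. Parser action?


no handle ('A-' is not any RHS); shift 'n'
Action: shift


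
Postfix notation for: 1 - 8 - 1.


Left to right (same or higher precedence on left)
Postfix: 1 8 - 1 -


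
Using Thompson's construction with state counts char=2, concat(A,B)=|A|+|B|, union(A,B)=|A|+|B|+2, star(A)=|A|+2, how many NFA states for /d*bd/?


Syntax tree has 3 char leaf(s), 0 union(s), 1 star(s)
chars contribute 3×2 = 6; each union adds +2; each star adds +2
Total: 6 + 0 + 2 = 8 states


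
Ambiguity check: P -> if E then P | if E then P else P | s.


dangling else: 'if E then if E then s else s' parses two ways
Ambiguous


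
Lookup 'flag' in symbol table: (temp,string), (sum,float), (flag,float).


Lookup 'flag' → type float


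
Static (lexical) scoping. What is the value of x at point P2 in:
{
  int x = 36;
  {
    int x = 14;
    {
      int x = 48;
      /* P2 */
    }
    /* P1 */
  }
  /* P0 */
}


x declared in the same block as P2
x = 48


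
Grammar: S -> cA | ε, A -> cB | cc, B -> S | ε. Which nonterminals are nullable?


A nonterminal is nullable iff some alternative derives ε (directly, or every symbol in it is nullable)
Nullable: {B, S}


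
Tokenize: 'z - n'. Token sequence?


Scan left to right, longest-match per lexeme
Tokens: ID(z), OP(-), ID(n)


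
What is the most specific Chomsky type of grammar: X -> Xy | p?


Left-linear: every RHS is a terminal or one nonterminal followed by a terminal
Classification: Type 3 (Regular)


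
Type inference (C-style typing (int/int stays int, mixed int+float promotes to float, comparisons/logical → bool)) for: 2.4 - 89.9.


Operand types: float - float
Rule: mixed int/float promotes to float; int/int stays int
Result type: float


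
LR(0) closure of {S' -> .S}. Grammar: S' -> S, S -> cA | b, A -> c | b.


Start: S' -> .S
For each item with dot before a nonterminal B, add B -> .γ for every B-production
Closure: [S' -> .S, S -> .cA, S -> .b]


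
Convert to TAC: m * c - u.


Break into single-operator statements:
t1 = m * c
t2 = t1 - u


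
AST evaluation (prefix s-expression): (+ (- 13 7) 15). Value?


Evaluate inner: (- 13 7) = 6
Evaluate root: (+ 6 15) = 21
Result: 21


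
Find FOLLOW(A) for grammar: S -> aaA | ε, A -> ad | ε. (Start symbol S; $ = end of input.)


$ ∈ FOLLOW(S). For each A -> αBβ: add FIRST(β)\{ε} to FOLLOW(B); if β nullable, add FOLLOW(A).
FOLLOW(A) = {$}


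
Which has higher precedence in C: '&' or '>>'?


'>>' is shift (level 8); '&' is bitwise AND (level 5)
Higher level binds tighter
'>>' has higher precedence than '&'


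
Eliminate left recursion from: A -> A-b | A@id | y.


Left-recursive alternatives: A-b, A@id; non-recursive: y
Introduce A': A -> yA', A' -> -bA' | @idA' | ε


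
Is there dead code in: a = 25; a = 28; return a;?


first assignment to a is overwritten before any read
Dead: 'a = 25'


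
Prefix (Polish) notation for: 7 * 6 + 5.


left-to-right (same/higher precedence on left): tree is (+ (* 7 6) 5)
Prefix: + * 7 6 5


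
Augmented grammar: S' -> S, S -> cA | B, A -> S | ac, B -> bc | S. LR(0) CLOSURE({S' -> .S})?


Start: S' -> .S
For each item with dot before a nonterminal B, add B -> .γ for every B-production
Closure: [S' -> .S, S -> .cA, S -> .B, B -> .bc, B -> .S]


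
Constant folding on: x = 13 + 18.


13 + 18 = 31 at compile time
Optimized: x = 31


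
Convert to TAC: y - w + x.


Break into single-operator statements:
t1 = y - w
t2 = t1 + x


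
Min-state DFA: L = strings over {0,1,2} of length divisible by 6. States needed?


Track length mod 6: states 0..5, accept at 0
Minimal DFA: 6 states


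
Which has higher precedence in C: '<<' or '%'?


'%' is multiplicative (level 10); '<<' is shift (level 8)
Higher level binds tighter
'%' has higher precedence than '<<'


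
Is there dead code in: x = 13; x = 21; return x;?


first assignment to x is overwritten before any read
Dead: 'x = 13'


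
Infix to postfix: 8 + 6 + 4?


Left to right (same or higher precedence on left)
Postfix: 8 6 + 4 +


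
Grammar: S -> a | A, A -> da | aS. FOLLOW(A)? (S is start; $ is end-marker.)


$ ∈ FOLLOW(S). For each A -> αBβ: add FIRST(β)\{ε} to FOLLOW(B); if β nullable, add FOLLOW(A).
FOLLOW(A) = {$}


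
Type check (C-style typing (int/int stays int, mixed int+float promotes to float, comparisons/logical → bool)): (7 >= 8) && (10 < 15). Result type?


Operand types: bool && bool
Rule: logical operators take bool operands and yield bool
Result type: bool


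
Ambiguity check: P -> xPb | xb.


balanced x^n…b^n: each string has a unique parse
Unambiguous


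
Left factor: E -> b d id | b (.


Common prefix: 'b'
Factored: E -> b E', E' -> d id | (


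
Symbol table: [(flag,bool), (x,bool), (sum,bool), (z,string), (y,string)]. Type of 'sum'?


Lookup 'sum' → type bool


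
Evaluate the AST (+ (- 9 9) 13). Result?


Evaluate inner: (- 9 9) = 0
Evaluate root: (+ 0 13) = 13
Result: 13


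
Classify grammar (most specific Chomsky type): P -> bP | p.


Right-linear: every RHS is a terminal or a terminal followed by one nonterminal
Classification: Type 3 (Regular)


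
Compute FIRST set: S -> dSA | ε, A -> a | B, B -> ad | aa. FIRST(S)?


Per alternative of S: FIRST(dSA) = {d}; FIRST(ε) = {ε}
FIRST(S) = {d, ε}


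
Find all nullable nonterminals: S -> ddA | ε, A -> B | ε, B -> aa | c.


A nonterminal is nullable iff some alternative derives ε (directly, or every symbol in it is nullable)
Nullable: {A, S}


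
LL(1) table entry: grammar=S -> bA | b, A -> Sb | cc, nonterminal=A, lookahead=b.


For [A, b]: 'b' ∈ FIRST(Sb)
Entry: A -> Sb


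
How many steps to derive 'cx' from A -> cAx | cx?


Derivation: A => cx
Steps: 1


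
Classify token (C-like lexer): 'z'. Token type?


Pattern: letter/underscore followed by alphanumerics, not a keyword
Type: IDENTIFIER


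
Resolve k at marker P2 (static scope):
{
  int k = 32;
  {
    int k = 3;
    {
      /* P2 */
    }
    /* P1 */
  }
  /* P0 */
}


P2's block does not declare k; resolves to the enclosing declaration at depth 1
k = 3


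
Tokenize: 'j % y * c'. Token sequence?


Scan left to right, longest-match per lexeme
Tokens: ID(j), OP(%), ID(y), OP(*), ID(c)


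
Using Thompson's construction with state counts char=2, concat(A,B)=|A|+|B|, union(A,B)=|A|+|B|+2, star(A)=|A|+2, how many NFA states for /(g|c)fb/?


Syntax tree has 4 char leaf(s), 1 union(s), 0 star(s)
chars contribute 4×2 = 8; each union adds +2; each star adds +2
Total: 8 + 2 + 0 = 10 states


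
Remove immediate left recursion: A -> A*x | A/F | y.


Left-recursive alternatives: A*x, A/F; non-recursive: y
Introduce A': A -> yA', A' -> *xA' | /FA' | ε


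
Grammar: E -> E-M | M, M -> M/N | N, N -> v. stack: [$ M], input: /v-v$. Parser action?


shift '/' to continue M -> M/N
Action: shift


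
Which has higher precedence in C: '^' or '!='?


'!=' is equality (level 6); '^' is bitwise XOR (level 4)
Higher level binds tighter
'!=' has higher precedence than '^'


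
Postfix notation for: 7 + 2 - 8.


Left to right (same or higher precedence on left)
Postfix: 7 2 + 8 -


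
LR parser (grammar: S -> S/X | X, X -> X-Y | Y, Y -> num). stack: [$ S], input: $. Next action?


start symbol S on stack, input exhausted
Action: accept


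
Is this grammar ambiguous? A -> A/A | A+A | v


'v/v+v' has two parse trees (no precedence encoded between / and +)
Ambiguous


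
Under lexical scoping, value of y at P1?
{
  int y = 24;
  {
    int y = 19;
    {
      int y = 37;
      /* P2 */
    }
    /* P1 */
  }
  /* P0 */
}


y declared in the same block as P1
y = 19


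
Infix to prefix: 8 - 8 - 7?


left-to-right (same/higher precedence on left): tree is (- (- 8 8) 7)
Prefix: - - 8 8 7


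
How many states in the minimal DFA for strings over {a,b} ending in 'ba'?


Track the longest suffix of input matching a prefix of 'ba': 3 classes (prefixes of length 0..2)
Minimal DFA: 3 states


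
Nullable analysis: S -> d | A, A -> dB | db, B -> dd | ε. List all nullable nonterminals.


A nonterminal is nullable iff some alternative derives ε (directly, or every symbol in it is nullable)
Nullable: {B}


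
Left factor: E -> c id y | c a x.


Common prefix: 'c'
Factored: E -> c E', E' -> id y | a x


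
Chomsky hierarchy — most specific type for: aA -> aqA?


LHS has context (more than one symbol) and |LHS| ≤ |RHS|
Classification: Type 1 (Context-Sensitive)


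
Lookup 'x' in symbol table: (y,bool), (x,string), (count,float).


Lookup 'x' → type string


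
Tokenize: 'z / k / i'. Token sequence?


Scan left to right, longest-match per lexeme
Tokens: ID(z), OP(/), ID(k), OP(/), ID(i)


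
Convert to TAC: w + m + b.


Break into single-operator statements:
t1 = w + m
t2 = t1 + b


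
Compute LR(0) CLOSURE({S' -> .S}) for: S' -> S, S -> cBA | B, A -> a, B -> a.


Start: S' -> .S
For each item with dot before a nonterminal B, add B -> .γ for every B-production
Closure: [S' -> .S, S -> .cBA, S -> .B, B -> .a]


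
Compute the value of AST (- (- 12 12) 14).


Evaluate inner: (- 12 12) = 0
Evaluate root: (- 0 14) = -14
Result: -14


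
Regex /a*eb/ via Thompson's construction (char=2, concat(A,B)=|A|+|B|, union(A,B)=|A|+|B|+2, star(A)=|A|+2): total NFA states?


Syntax tree has 3 char leaf(s), 0 union(s), 1 star(s)
chars contribute 3×2 = 6; each union adds +2; each star adds +2
Total: 6 + 0 + 2 = 8 states


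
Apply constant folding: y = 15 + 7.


15 + 7 = 22 at compile time
Optimized: y = 22


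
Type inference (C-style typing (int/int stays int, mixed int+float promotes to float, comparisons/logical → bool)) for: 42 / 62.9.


Operand types: int / float
Rule: mixed int/float promotes to float; int/int stays int
Result type: float


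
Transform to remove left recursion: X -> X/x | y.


Left-recursive alternatives: X/x; non-recursive: y
Introduce X': X -> yX', X' -> /xX' | ε


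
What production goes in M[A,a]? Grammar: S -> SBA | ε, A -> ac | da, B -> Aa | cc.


For [A, a]: 'a' ∈ FIRST(ac)
Entry: A -> ac


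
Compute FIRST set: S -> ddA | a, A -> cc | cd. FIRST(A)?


Per alternative of A: FIRST(cc) = {c}; FIRST(cd) = {c}
FIRST(A) = {c}


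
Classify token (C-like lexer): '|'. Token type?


Pattern: operator symbol
Type: OPERATOR


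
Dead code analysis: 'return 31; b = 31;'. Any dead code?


statement follows a return and is unreachable
Dead: 'b = 31'


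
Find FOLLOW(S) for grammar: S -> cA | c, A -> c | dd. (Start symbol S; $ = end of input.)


$ ∈ FOLLOW(S). For each A -> αBβ: add FIRST(β)\{ε} to FOLLOW(B); if β nullable, add FOLLOW(A).
FOLLOW(S) = {$}


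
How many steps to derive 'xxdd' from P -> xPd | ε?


Derivation: P => xPd => xxPdd => xxdd
Steps: 3


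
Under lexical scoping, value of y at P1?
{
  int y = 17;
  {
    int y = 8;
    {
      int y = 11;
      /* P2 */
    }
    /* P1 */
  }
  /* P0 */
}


y declared in the same block as P1
y = 8


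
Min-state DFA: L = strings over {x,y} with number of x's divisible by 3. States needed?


Track (count of x) mod 3: states 0..2, accept at 0
Minimal DFA: 3 states


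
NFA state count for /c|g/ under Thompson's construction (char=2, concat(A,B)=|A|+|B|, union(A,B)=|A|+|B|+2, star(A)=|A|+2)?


Syntax tree has 2 char leaf(s), 1 union(s), 0 star(s)
chars contribute 2×2 = 4; each union adds +2; each star adds +2
Total: 4 + 2 + 0 = 6 states


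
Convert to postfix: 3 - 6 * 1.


* has higher precedence, evaluate 6*1 first
Postfix: 3 6 1 * -


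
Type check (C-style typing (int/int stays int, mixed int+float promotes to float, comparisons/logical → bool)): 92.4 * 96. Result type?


Operand types: float * int
Rule: mixed int/float promotes to float; int/int stays int
Result type: float


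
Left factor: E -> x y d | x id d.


Common prefix: 'x'
Factored: E -> x E', E' -> y d | id d


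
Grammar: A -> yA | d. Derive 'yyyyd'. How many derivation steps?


Derivation: A => yA => yyA => yyyA => yyyyA => yyyyd
Steps: 5


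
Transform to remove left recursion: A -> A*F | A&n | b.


Left-recursive alternatives: A*F, A&n; non-recursive: b
Introduce A': A -> bA', A' -> *FA' | &nA' | ε


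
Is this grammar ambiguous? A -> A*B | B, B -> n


precedence layered via separate nonterminal B: deterministic
Unambiguous


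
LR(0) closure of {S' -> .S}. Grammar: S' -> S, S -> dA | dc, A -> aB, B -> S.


Start: S' -> .S
For each item with dot before a nonterminal B, add B -> .γ for every B-production
Closure: [S' -> .S, S -> .dA, S -> .dc]


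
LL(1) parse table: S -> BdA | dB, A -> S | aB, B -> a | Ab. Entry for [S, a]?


For [S, a]: 'a' ∈ FIRST(BdA)
Entry: S -> BdA


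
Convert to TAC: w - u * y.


Break into single-operator statements:
t1 = u * y
t2 = w - t1


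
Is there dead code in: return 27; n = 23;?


statement follows a return and is unreachable
Dead: 'n = 23'


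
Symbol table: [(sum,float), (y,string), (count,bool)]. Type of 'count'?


Lookup 'count' → type bool


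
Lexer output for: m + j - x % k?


Scan left to right, longest-match per lexeme
Tokens: ID(m), OP(+), ID(j), OP(-), ID(x), OP(%), ID(k)


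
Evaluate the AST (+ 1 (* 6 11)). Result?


Evaluate inner: (* 6 11) = 66
Evaluate root: (+ 1 66) = 67
Result: 67


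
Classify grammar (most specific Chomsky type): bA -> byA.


LHS has context (more than one symbol) and |LHS| ≤ |RHS|
Classification: Type 1 (Context-Sensitive)


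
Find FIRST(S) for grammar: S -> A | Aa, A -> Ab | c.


Per alternative of S: FIRST(A) = {c}; FIRST(Aa) = {c}
FIRST(S) = {c}


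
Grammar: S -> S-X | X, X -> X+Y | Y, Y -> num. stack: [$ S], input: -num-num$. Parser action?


shift '-' to continue S -> S-X
Action: shift


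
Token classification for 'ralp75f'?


Pattern: letter/underscore followed by alphanumerics, not a keyword
Type: IDENTIFIER


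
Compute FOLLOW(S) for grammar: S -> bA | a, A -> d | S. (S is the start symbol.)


$ ∈ FOLLOW(S). For each A -> αBβ: add FIRST(β)\{ε} to FOLLOW(B); if β nullable, add FOLLOW(A).
FOLLOW(S) = {$}


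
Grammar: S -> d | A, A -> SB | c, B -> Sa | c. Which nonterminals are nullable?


A nonterminal is nullable iff some alternative derives ε (directly, or every symbol in it is nullable)
Nullable: {}


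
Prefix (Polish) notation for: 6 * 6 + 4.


left-to-right (same/higher precedence on left): tree is (+ (* 6 6) 4)
Prefix: + * 6 6 4


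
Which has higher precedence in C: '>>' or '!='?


'>>' is shift (level 8); '!=' is equality (level 6)
Higher level binds tighter
'>>' has higher precedence than '!='


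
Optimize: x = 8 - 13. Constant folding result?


8 - 13 = -5 at compile time
Optimized: x = -5


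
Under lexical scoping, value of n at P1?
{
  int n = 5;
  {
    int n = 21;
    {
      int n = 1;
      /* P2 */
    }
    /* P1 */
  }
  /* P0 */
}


n declared in the same block as P1
n = 21


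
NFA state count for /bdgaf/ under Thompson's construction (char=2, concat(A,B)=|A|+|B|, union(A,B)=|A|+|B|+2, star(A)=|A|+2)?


Syntax tree has 5 char leaf(s), 0 union(s), 0 star(s)
chars contribute 5×2 = 10; each union adds +2; each star adds +2
Total: 10 + 0 + 0 = 10 states


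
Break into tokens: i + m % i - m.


Scan left to right, longest-match per lexeme
Tokens: ID(i), OP(+), ID(m), OP(%), ID(i), OP(-), ID(m)


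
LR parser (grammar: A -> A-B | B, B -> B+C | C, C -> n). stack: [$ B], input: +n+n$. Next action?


shift '+' to continue B -> B+C
Action: shift


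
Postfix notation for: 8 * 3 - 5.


Left to right (same or higher precedence on left)
Postfix: 8 3 * 5 -


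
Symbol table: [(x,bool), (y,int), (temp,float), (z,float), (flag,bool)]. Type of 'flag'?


Lookup 'flag' → type bool


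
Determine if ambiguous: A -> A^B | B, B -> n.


precedence layered via separate nonterminal B: deterministic
Unambiguous


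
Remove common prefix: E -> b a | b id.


Common prefix: 'b'
Factored: E -> b E', E' -> a | id


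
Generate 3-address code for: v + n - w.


Break into single-operator statements:
t1 = v + n
t2 = t1 - w


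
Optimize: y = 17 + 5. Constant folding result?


17 + 5 = 22 at compile time
Optimized: y = 22


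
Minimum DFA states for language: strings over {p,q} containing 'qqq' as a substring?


KMP-style automaton: 3 progress states + 1 absorbing accept = 4
Minimal DFA: 4 states


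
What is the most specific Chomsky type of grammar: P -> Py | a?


Left-linear: every RHS is a terminal or one nonterminal followed by a terminal
Classification: Type 3 (Regular)


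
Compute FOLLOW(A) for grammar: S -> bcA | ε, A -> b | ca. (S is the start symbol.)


$ ∈ FOLLOW(S). For each A -> αBβ: add FIRST(β)\{ε} to FOLLOW(B); if β nullable, add FOLLOW(A).
FOLLOW(A) = {$}


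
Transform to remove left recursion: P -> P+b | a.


Left-recursive alternatives: P+b; non-recursive: a
Introduce P': P -> aP', P' -> +bP' | ε


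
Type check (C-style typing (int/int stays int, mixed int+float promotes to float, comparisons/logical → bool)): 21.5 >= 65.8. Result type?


Operand types: float >= float
Rule: comparison yields bool
Result type: bool


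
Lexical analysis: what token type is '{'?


Pattern: delimiter/punctuation
Type: PUNCTUATION


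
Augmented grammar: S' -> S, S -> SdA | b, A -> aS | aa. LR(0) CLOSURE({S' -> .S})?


Start: S' -> .S
For each item with dot before a nonterminal B, add B -> .γ for every B-production
Closure: [S' -> .S, S -> .SdA, S -> .b]


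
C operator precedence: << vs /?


'/' is multiplicative (level 10); '<<' is shift (level 8)
Higher level binds tighter
'/' has higher precedence than '<<'


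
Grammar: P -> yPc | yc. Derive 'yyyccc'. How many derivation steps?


Derivation: P => yPc => yyPcc => yyyccc
Steps: 3


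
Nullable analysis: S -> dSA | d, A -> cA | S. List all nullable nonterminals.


A nonterminal is nullable iff some alternative derives ε (directly, or every symbol in it is nullable)
Nullable: {}


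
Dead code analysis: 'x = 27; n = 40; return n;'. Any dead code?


x is assigned but never read
Dead: 'x = 27'


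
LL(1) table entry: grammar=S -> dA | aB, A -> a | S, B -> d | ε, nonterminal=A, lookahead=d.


For [A, d]: 'd' ∈ FIRST(S)
Entry: A -> S


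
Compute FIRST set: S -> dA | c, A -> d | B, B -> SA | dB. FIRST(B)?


Per alternative of B: FIRST(SA) = {c, d}; FIRST(dB) = {d}
FIRST(B) = {c, d}


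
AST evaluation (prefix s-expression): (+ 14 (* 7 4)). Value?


Evaluate inner: (* 7 4) = 28
Evaluate root: (+ 14 28) = 42
Result: 42


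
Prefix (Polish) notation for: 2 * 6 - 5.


left-to-right (same/higher precedence on left): tree is (- (* 2 6) 5)
Prefix: - * 2 6 5


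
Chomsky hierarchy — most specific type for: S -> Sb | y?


Left-linear: every RHS is a terminal or one nonterminal followed by a terminal
Classification: Type 3 (Regular)


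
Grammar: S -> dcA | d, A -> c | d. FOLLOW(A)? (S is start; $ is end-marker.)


$ ∈ FOLLOW(S). For each A -> αBβ: add FIRST(β)\{ε} to FOLLOW(B); if β nullable, add FOLLOW(A).
FOLLOW(A) = {$}


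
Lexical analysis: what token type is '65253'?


Pattern: digits only
Type: INTEGER_LITERAL


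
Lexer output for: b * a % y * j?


Scan left to right, longest-match per lexeme
Tokens: ID(b), OP(*), ID(a), OP(%), ID(y), OP(*), ID(j)


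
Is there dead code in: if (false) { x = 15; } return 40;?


condition is constant false, so the whole block is unreachable
Dead: 'if (false) { x = 15; }'


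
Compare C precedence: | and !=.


'!=' is equality (level 6); '|' is bitwise OR (level 3)
Higher level binds tighter
'!=' has higher precedence than '|'


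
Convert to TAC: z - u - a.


Break into single-operator statements:
t1 = z - u
t2 = t1 - a


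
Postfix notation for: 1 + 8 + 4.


Left to right (same or higher precedence on left)
Postfix: 1 8 + 4 +


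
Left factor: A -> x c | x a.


Common prefix: 'x'
Factored: A -> x A', A' -> c | a


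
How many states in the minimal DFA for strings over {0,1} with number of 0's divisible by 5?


Track (count of 0) mod 5: states 0..4, accept at 0
Minimal DFA: 5 states


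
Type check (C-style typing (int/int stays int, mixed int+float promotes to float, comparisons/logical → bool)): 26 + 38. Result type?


Operand types: int + int
Rule: mixed int/float promotes to float; int/int stays int
Result type: int


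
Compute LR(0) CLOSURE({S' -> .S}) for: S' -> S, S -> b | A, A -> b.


Start: S' -> .S
For each item with dot before a nonterminal B, add B -> .γ for every B-production
Closure: [S' -> .S, S -> .b, S -> .A, A -> .b]


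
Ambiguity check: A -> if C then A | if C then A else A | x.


dangling else: 'if C then if C then x else x' parses two ways
Ambiguous


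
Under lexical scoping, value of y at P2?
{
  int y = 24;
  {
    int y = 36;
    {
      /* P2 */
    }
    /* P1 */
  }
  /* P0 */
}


P2's block does not declare y; resolves to the enclosing declaration at depth 1
y = 36


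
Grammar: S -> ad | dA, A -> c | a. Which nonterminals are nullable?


A nonterminal is nullable iff some alternative derives ε (directly, or every symbol in it is nullable)
Nullable: {}


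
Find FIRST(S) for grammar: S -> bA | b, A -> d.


Per alternative of S: FIRST(bA) = {b}; FIRST(b) = {b}
FIRST(S) = {b}


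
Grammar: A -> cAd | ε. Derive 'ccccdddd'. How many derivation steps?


Derivation: A => cAd => ccAdd => cccAddd => ccccAdddd => ccccdddd
Steps: 5


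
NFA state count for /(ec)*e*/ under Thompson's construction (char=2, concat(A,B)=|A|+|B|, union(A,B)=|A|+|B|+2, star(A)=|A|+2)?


Syntax tree has 3 char leaf(s), 0 union(s), 2 star(s)
chars contribute 3×2 = 6; each union adds +2; each star adds +2
Total: 6 + 0 + 4 = 10 states


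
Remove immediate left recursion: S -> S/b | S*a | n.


Left-recursive alternatives: S/b, S*a; non-recursive: n
Introduce S': S -> nS', S' -> /bS' | *aS' | ε


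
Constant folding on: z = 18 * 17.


18 * 17 = 306 at compile time
Optimized: z = 306


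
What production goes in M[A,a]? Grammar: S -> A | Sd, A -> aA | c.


For [A, a]: 'a' ∈ FIRST(aA)
Entry: A -> aA


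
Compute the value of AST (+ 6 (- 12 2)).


Evaluate inner: (- 12 2) = 10
Evaluate root: (+ 6 10) = 16
Result: 16


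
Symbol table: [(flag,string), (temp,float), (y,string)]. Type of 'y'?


Lookup 'y' → type string


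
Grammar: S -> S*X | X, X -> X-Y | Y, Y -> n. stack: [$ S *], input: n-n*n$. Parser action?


no handle ('S*' is not any RHS); shift 'n'
Action: shift


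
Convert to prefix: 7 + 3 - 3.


left-to-right (same/higher precedence on left): tree is (- (+ 7 3) 3)
Prefix: - + 7 3 3


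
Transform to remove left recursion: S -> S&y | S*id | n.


Left-recursive alternatives: S&y, S*id; non-recursive: n
Introduce S': S -> nS', S' -> &yS' | *idS' | ε


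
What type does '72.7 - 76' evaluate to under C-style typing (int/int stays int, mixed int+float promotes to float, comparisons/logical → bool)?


Operand types: float - int
Rule: mixed int/float promotes to float; int/int stays int
Result type: float


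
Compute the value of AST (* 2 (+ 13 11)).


Evaluate inner: (+ 13 11) = 24
Evaluate root: (* 2 24) = 48
Result: 48


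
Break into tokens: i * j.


Scan left to right, longest-match per lexeme
Tokens: ID(i), OP(*), ID(j)


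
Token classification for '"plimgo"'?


Pattern: double-quoted sequence
Type: STRING_LITERAL


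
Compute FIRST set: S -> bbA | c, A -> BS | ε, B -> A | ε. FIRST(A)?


Per alternative of A: FIRST(BS) = {b, c}; FIRST(ε) = {ε}
FIRST(A) = {b, c, ε}


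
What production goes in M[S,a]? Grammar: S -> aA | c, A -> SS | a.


For [S, a]: 'a' ∈ FIRST(aA)
Entry: S -> aA


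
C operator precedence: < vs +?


'+' is additive (level 9); '<' is relational (level 7)
Higher level binds tighter
'+' has higher precedence than '<'


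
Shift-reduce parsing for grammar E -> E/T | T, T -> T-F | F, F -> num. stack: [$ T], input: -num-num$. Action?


shift '-' to continue T -> T-F
Action: shift


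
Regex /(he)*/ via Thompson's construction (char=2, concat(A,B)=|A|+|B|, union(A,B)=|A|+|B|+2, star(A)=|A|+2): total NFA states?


Syntax tree has 2 char leaf(s), 0 union(s), 1 star(s)
chars contribute 2×2 = 4; each union adds +2; each star adds +2
Total: 4 + 0 + 2 = 6 states


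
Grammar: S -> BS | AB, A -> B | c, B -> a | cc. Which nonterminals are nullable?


A nonterminal is nullable iff some alternative derives ε (directly, or every symbol in it is nullable)
Nullable: {}


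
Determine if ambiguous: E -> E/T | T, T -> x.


precedence layered via separate nonterminal T: deterministic
Unambiguous


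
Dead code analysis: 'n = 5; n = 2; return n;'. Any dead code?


first assignment to n is overwritten before any read
Dead: 'n = 5'


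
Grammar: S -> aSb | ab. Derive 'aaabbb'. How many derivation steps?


Derivation: S => aSb => aaSbb => aaabbb
Steps: 3


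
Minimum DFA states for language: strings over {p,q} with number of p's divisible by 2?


Track (count of p) mod 2: states 0..1, accept at 0
Minimal DFA: 2 states


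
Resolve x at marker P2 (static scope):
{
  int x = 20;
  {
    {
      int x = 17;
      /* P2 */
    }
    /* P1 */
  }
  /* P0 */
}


x declared in the same block as P2
x = 17


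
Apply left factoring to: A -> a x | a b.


Common prefix: 'a'
Factored: A -> a A', A' -> x | b


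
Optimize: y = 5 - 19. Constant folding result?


5 - 19 = -14 at compile time
Optimized: y = -14


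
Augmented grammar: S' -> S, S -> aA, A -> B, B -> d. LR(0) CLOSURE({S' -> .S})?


Start: S' -> .S
For each item with dot before a nonterminal B, add B -> .γ for every B-production
Closure: [S' -> .S, S -> .aA]


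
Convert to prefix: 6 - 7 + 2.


left-to-right (same/higher precedence on left): tree is (+ (- 6 7) 2)
Prefix: + - 6 7 2


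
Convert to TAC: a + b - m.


Break into single-operator statements:
t1 = a + b
t2 = t1 - m


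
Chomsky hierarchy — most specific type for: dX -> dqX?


LHS has context (more than one symbol) and |LHS| ≤ |RHS|
Classification: Type 1 (Context-Sensitive)


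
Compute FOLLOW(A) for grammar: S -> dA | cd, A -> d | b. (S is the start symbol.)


$ ∈ FOLLOW(S). For each A -> αBβ: add FIRST(β)\{ε} to FOLLOW(B); if β nullable, add FOLLOW(A).
FOLLOW(A) = {$}


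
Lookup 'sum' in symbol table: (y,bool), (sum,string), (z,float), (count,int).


Lookup 'sum' → type string


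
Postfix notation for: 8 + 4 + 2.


Left to right (same or higher precedence on left)
Postfix: 8 4 + 2 +


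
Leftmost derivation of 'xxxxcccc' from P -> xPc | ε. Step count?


Derivation: P => xPc => xxPcc => xxxPccc => xxxxPcccc => xxxxcccc
Steps: 5


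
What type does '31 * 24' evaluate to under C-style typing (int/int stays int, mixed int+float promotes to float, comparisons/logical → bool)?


Operand types: int * int
Rule: mixed int/float promotes to float; int/int stays int
Result type: int


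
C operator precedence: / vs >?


'/' is multiplicative (level 10); '>' is relational (level 7)
Higher level binds tighter
'/' has higher precedence than '>'


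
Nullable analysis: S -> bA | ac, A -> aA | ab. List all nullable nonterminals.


A nonterminal is nullable iff some alternative derives ε (directly, or every symbol in it is nullable)
Nullable: {}


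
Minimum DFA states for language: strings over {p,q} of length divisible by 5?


Track length mod 5: states 0..4, accept at 0
Minimal DFA: 5 states


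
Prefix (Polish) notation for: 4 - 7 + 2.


left-to-right (same/higher precedence on left): tree is (+ (- 4 7) 2)
Prefix: + - 4 7 2


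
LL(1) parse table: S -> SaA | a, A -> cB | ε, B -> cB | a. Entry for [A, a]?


For [A, a]: ε is nullable and 'a' ∈ FOLLOW(A)
Entry: A -> ε


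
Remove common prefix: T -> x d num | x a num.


Common prefix: 'x'
Factored: T -> x T', T' -> d num | a num


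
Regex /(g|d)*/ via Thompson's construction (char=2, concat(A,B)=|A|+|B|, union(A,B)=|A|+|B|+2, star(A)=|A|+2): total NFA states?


Syntax tree has 2 char leaf(s), 1 union(s), 1 star(s)
chars contribute 2×2 = 4; each union adds +2; each star adds +2
Total: 4 + 2 + 2 = 8 states


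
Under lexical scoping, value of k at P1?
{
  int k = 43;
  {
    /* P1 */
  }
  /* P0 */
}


P1's block does not declare k; resolves to the enclosing declaration at depth 0
k = 43


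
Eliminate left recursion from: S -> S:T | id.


Left-recursive alternatives: S:T; non-recursive: id
Introduce S': S -> idS', S' -> :TS' | ε


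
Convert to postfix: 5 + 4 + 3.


Left to right (same or higher precedence on left)
Postfix: 5 4 + 3 +


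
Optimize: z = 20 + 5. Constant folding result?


20 + 5 = 25 at compile time
Optimized: z = 25


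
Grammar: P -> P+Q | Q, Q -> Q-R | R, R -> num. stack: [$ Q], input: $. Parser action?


lookahead ∉ {-} so Q won't extend; reduce P -> Q
Action: reduce (P -> Q)


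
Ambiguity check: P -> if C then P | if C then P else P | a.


dangling else: 'if C then if C then a else a' parses two ways
Ambiguous
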